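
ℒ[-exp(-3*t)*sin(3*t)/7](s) -3/(7*(s + 3)^2 + 63)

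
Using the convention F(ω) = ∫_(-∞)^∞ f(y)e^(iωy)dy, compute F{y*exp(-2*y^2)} sqrt(2)*I*sqrt(pi)*ω*exp(-ω^2/8)/8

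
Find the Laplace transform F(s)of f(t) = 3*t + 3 3/s + 3/s^2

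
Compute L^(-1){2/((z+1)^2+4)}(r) exp(-r)*sin(2*r)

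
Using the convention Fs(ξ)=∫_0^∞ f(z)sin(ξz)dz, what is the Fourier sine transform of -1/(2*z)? -pi/4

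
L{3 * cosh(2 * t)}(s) 3 * s/(s^2 - 4)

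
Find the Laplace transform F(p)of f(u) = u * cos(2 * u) (p^2 - 4)/(p^2 + 4)^2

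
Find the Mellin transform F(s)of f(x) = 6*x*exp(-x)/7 6*gamma(s + 1)/7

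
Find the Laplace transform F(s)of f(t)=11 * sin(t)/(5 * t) 11 * atan(1/s)/5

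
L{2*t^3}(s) 12/s^4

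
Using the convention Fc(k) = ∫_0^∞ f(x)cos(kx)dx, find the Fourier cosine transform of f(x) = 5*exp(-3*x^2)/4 5*sqrt(3)*sqrt(pi)*exp(-k^2/12)/24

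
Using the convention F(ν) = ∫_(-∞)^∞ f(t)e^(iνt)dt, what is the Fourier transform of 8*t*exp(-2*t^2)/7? sqrt(2)*I*sqrt(pi)*ν*exp(-ν^2/8)/7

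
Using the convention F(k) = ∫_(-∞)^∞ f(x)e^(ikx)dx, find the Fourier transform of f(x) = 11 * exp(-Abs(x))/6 11/(3 * (k^2 + 1))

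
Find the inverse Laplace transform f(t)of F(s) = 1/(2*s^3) t^2/4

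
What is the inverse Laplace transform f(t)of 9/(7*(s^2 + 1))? 9*sin(t)/7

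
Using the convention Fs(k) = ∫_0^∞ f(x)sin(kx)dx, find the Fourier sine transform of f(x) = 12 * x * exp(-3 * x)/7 72 * k/(7 * (k^2 + 9)^2)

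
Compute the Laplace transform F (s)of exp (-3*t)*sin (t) 1/ ( (s + 3)^2 + 1)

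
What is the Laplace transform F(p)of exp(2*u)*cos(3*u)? (p - 2)/((p - 2)^2+9)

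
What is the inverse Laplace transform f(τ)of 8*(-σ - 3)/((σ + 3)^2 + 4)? -8*exp(-3*τ)*cos(2*τ)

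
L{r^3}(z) 6/z^4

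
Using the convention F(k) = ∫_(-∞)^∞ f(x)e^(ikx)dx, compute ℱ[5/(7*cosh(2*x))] 5*pi/(14*cosh(pi*k/4))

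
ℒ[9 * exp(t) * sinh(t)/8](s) 9/(8 * s * (s - 2))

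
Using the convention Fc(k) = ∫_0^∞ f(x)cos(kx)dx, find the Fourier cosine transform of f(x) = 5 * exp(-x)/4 5/(4 * (k^2 + 1))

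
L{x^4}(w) 24/w^5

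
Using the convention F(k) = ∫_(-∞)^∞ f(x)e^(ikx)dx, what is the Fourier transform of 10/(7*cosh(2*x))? 5*pi/(7*cosh(pi*k/4))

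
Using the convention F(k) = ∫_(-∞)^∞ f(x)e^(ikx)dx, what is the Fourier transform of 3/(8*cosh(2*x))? 3*pi/(16*cosh(pi*k/4))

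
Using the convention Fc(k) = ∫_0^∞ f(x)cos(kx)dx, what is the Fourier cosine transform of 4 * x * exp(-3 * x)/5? 4 * (9 - k^2)/(5 * (k^2 + 9)^2)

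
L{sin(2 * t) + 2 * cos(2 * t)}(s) 2 * s/(s^2 + 4) + 2/(s^2 + 4)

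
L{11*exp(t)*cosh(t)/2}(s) 11*(s - 1)/(2*s*(s - 2))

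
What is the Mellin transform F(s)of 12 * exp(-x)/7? 12 * gamma(s)/7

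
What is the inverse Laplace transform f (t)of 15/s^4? 5*t^3/2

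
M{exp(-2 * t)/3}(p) gamma(p)/(3 * 2^p)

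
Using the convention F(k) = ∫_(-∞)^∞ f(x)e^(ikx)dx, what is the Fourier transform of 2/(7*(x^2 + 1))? 2*pi*exp(-Abs(k))/7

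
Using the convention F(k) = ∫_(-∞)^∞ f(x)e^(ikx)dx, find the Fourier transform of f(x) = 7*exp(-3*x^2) 7*sqrt(3)*sqrt(pi)*exp(-k^2/12)/3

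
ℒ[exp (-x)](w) 1/ (w + 1)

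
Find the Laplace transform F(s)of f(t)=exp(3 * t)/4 1/(4 * (s - 3))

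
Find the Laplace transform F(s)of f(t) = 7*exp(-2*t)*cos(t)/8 7*(s + 2)/(8*((s + 2)^2 + 1))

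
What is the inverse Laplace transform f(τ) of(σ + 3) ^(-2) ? τ * exp(-3 * τ) 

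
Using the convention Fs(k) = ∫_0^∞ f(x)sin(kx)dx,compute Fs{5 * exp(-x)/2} 5 * k/(2 * (k^2 + 1))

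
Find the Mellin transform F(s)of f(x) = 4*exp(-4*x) 2^(2 - 2*s)*gamma(s)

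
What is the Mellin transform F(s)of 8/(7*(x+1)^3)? 4*pi*(s - 2)*(s - 1)/(7*sin(pi*s))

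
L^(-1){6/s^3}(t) 3 * t^2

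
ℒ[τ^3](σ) 6/σ^4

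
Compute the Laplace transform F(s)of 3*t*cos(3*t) 3*(s^2 - 9)/(s^2 + 9)^2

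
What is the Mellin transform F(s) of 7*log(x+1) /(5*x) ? -7*pi*csc(pi*s) /(5*s - 5) 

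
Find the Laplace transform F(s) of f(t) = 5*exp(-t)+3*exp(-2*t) 3/(s+2)+5/(s+1) 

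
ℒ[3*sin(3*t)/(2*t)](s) 3*atan(3/s)/2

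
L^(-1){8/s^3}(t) 4 * t^2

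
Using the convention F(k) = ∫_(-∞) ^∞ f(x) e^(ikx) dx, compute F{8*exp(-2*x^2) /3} 4*sqrt(2)*sqrt(pi)*exp(-k^2/8) /3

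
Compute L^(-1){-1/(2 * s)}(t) -1/2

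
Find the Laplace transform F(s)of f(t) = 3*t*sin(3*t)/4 9*s/(2*(s^2+9)^2)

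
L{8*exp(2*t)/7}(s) 8/(7*(s - 2))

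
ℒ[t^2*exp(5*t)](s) 2/(s - 5) ^3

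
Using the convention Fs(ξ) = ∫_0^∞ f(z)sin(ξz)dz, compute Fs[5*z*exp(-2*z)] 20*ξ/(ξ^2 + 4)^2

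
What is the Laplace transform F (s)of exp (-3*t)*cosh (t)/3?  (s+3)/ (3*( (s+3)^2-1))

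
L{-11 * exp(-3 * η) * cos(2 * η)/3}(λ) 11 * (-λ - 3)/(3 * ((λ + 3)^2 + 4))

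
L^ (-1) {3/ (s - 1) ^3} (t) 3 * t^2 * exp (t) /2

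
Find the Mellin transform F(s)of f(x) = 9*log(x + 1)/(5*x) -9*pi*csc(pi*s)/(5*s - 5)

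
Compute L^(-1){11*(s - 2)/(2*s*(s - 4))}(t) 11*exp(2*t)*cosh(2*t)/2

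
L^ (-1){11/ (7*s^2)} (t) 11*t/7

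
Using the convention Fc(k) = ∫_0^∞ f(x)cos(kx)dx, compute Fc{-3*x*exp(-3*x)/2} 3*(k^2 - 9)/(2*(k^2 + 9)^2)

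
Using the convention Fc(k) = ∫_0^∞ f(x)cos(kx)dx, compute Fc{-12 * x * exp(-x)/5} 12 * (k^2 - 1)/(5 * (k^2 + 1)^2)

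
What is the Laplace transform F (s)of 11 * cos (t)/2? 11 * s/ (2 * (s^2 + 1))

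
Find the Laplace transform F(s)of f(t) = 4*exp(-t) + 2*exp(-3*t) 2/(s + 3) + 4/(s + 1)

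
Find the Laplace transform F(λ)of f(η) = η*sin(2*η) 4*λ/(λ^2 + 4)^2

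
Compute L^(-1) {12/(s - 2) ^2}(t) 12*t*exp(2*t) 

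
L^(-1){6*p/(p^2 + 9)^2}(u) u*sin(3*u)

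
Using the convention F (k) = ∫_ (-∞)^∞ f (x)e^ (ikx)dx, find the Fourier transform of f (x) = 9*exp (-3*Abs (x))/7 54/ (7*(k^2 + 9))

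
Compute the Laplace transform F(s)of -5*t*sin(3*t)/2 -15*s/(s^2 + 9)^2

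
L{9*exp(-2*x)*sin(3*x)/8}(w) 27/(8*((w+2)^2+9))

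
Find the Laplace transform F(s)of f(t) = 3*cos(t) 3*s/(s^2 + 1)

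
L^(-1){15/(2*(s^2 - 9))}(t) 5*sinh(3*t)/2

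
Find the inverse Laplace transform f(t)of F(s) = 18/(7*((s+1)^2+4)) 9*exp(-t)*sin(2*t)/7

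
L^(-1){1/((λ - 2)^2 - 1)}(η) exp(2 * η) * sinh(η)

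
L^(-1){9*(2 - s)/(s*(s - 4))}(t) -9*exp(2*t)*cosh(2*t)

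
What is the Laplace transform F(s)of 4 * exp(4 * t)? 4/(s - 4)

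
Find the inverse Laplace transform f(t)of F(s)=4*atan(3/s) 4*sin(3*t)/t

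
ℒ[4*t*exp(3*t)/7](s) 4/(7*(s - 3)^2)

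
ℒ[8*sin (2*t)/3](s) 16/ (3*(s^2 + 4))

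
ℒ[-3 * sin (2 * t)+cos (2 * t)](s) s/ (s^2+4) - 6/ (s^2+4)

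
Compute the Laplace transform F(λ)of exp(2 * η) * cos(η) (λ - 2)/((λ - 2)^2+1)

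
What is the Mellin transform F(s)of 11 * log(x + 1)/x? -11 * pi * csc(pi * s)/(s - 1)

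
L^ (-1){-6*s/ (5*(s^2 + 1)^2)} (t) -3*t*sin (t)/5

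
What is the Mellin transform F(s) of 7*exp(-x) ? 7*gamma(s) 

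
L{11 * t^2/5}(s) 22/(5 * s^3)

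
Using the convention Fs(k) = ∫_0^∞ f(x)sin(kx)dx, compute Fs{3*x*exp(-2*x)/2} 6*k/(k^2 + 4)^2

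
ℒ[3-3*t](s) 3/s - 3/s^2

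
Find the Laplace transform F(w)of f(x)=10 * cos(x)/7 10 * w/(7 * (w^2 + 1))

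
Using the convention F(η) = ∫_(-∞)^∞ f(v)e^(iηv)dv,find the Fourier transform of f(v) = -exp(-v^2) -sqrt(pi)*exp(-η^2/4)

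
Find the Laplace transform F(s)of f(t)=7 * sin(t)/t 7 * atan(1/s)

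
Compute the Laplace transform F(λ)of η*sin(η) 2*λ/(λ^2 + 1)^2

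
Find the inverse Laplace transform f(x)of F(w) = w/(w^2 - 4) cosh(2*x)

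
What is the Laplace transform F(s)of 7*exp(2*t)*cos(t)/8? 7*(s - 2)/(8*((s - 2)^2+1))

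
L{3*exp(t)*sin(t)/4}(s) 3/(4*((s - 1)^2 + 1))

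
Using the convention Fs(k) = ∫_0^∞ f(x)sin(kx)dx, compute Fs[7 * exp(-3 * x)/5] 7 * k/(5 * (k^2 + 9))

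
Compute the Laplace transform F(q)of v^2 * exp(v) 2/(q - 1)^3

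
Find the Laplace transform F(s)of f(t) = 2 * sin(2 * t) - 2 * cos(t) 4/(s^2 + 4) - 2 * s/(s^2 + 1)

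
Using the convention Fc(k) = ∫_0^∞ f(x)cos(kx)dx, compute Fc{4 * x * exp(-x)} 4 * (1 - k^2)/(k^2 + 1)^2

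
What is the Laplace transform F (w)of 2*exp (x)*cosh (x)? 2*(w - 1)/ (w*(w - 2))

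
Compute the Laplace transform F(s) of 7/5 7/(5 * s) 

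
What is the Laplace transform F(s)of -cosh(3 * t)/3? -s/(3 * s^2-27)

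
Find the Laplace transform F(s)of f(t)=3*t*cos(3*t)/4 3*(s^2 - 9)/(4*(s^2 + 9)^2)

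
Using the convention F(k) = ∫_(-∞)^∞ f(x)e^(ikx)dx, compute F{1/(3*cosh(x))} pi/(3*cosh(pi*k/2))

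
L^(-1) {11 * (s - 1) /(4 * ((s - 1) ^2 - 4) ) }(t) 11 * exp(t) * cosh(2 * t) /4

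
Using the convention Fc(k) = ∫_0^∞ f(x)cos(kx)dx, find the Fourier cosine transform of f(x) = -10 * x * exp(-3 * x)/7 10 * (k^2 - 9)/(7 * (k^2 + 9)^2)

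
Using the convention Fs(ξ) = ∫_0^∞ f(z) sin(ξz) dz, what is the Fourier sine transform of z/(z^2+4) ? pi*exp(-2*ξ) /2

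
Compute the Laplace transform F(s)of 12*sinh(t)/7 12/(7*(s^2-1))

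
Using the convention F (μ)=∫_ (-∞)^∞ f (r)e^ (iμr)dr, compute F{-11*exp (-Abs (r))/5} -22/ (5*μ^2 + 5)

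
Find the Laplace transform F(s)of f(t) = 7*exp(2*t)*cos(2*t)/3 7*(s - 2)/(3*((s - 2)^2 + 4))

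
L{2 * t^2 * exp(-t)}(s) 4/(s + 1)^3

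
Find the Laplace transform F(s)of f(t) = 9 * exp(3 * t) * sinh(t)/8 9/(8 * ((s - 3)^2 - 1))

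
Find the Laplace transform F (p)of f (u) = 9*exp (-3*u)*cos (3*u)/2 9*(p + 3)/ (2*( (p + 3)^2 + 9))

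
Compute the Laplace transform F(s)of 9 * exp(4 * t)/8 9/(8 * (s - 4))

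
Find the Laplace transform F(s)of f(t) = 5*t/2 5/(2*s^2)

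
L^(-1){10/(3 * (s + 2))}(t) 10 * exp(-2 * t)/3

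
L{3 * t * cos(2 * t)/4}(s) 3 * (s^2 - 4)/(4 * (s^2 + 4)^2)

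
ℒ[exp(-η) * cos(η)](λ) (λ + 1)/((λ + 1)^2 + 1)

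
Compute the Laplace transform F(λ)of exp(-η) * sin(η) 1/((λ + 1)^2 + 1)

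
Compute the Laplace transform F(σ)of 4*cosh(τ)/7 4*σ/(7*(σ^2 - 1))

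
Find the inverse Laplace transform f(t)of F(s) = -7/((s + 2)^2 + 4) -7*exp(-2*t)*sin(2*t)/2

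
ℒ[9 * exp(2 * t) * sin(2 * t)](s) 18/((s - 2)^2 + 4)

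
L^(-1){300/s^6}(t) 5 * t^5/2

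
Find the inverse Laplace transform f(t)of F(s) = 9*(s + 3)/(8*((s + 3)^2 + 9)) 9*exp(-3*t)*cos(3*t)/8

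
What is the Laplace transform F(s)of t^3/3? 2/s^4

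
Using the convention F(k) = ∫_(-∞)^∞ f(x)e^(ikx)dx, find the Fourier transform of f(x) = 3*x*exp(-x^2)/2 3*I*sqrt(pi)*k*exp(-k^2/4)/4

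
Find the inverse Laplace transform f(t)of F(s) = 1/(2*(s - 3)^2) t*exp(3*t)/2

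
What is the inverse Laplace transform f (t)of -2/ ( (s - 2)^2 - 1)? -2*exp (2*t)*sinh (t)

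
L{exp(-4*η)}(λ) 1/(λ + 4)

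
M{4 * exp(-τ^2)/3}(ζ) 2 * gamma(ζ/2)/3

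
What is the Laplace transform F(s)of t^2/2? s^(-3)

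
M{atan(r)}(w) -pi*sec(pi*w/2)/(2*w)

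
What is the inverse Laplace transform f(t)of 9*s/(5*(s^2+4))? 9*cos(2*t)/5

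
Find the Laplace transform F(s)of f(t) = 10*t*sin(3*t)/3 20*s/(s^2 + 9)^2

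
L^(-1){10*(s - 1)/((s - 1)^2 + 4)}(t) 10*exp(t)*cos(2*t)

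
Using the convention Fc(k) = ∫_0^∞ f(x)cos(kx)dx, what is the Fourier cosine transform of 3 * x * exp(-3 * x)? 3 * (9 - k^2)/(k^2 + 9)^2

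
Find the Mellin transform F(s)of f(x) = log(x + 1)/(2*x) -pi*csc(pi*s)/(2*s - 2)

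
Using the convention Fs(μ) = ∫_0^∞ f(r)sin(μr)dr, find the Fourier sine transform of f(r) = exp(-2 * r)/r atan(μ/2)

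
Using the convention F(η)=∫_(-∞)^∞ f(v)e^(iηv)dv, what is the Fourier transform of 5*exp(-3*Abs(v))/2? 15/(η^2 + 9)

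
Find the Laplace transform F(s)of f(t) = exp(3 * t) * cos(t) (s - 3)/((s - 3)^2+1)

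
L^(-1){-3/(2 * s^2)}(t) -3 * t/2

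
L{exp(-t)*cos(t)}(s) (s + 1)/((s + 1)^2 + 1)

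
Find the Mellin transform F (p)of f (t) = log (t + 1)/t -pi*csc (pi*p)/ (p - 1)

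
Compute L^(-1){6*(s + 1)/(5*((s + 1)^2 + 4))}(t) 6*exp(-t)*cos(2*t)/5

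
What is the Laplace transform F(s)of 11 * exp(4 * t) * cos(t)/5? 11 * (s - 4)/(5 * ((s - 4)^2 + 1))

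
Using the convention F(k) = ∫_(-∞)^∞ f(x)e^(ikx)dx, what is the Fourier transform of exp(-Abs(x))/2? 1/(k^2 + 1)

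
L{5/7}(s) 5/(7*s)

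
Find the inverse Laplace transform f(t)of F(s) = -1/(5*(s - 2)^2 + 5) -exp(2*t)*sin(t)/5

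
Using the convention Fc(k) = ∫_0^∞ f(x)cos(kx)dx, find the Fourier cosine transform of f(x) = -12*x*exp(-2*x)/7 12*(k^2 - 4)/(7*(k^2 + 4)^2)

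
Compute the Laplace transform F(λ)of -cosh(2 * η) -λ/(λ^2-4)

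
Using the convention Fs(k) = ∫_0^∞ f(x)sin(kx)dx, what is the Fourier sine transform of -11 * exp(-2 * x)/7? -11 * k/(7 * k^2+28)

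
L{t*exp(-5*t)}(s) (s + 5)^(-2)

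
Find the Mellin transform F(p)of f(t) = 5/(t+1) 5 * pi * csc(pi * p)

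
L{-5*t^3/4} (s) -15/ (2*s^4)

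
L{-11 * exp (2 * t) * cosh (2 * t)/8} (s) 11 * (2 - s)/ (8 * s * (s - 4))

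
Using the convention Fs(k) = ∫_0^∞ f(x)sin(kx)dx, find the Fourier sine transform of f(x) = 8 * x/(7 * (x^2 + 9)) 4 * pi * exp(-3 * k)/7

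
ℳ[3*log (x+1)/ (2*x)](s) -3*pi*csc (pi*s)/ (2*s - 2)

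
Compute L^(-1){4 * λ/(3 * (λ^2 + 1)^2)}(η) 2 * η * sin(η)/3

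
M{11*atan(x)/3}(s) -11*pi*sec(pi*s/2)/(6*s)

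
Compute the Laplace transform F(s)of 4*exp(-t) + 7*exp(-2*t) 7/(s + 2) + 4/(s + 1)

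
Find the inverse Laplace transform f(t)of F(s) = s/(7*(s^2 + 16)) cos(4*t)/7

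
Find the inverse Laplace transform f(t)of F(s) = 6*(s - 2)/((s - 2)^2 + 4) 6*exp(2*t)*cos(2*t)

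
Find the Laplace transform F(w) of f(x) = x w^(-2) 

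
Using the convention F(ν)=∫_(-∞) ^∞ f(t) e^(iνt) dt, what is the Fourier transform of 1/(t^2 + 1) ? pi*exp(-Abs(ν) ) 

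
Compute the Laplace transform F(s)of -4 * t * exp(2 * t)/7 -4/(7 * (s - 2)^2)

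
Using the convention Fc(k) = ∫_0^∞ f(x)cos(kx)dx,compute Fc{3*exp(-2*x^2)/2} 3*sqrt(2)*sqrt(pi)*exp(-k^2/8)/8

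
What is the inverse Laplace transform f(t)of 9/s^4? 3 * t^3/2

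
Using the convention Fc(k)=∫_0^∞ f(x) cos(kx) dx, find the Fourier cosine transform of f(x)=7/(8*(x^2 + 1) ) 7*pi*exp(-k) /16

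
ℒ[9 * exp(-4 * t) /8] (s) 9/(8 * (s + 4) ) 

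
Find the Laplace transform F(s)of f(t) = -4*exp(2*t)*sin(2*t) -8/((s - 2)^2 + 4)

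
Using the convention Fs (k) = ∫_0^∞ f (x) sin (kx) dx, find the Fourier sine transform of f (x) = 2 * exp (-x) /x 2 * atan (k) 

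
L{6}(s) 6/s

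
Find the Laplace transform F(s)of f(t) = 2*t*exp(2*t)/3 2/(3*(s - 2)^2)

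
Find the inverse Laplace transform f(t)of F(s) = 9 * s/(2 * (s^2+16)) 9 * cos(4 * t)/2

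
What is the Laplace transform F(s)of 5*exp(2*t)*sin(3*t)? 15/((s - 2)^2 + 9)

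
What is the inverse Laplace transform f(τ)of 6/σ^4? τ^3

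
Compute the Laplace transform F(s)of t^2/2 s^(-3)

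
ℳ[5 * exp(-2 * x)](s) 5 * gamma(s)/2^s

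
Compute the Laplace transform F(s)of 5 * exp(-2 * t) 5/(s + 2)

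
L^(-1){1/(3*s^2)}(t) t/3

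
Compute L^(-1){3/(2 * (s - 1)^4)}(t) t^3 * exp(t)/4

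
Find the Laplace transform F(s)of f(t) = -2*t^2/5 -4/(5*s^3)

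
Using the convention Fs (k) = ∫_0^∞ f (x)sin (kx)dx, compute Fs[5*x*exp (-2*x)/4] 5*k/ (k^2 + 4)^2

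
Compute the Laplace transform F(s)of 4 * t 4/s^2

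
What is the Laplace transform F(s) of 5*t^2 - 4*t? 10/s^3 - 4/s^2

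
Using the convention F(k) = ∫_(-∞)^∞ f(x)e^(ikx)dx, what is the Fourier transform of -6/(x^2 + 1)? -6*pi*exp(-Abs(k))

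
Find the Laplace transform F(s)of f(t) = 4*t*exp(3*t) 4/(s - 3)^2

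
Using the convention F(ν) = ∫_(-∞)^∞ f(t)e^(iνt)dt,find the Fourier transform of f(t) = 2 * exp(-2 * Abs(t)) 8/(ν^2 + 4)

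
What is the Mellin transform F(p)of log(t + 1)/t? -pi*csc(pi*p)/(p - 1)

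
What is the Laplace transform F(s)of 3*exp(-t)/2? 3/(2*(s + 1))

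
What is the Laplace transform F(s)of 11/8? 11/(8*s)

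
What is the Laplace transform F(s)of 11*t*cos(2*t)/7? 11*(s^2 - 4)/(7*(s^2 + 4)^2)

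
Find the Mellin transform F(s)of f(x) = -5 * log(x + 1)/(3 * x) 5 * pi * csc(pi * s)/(3 * (s - 1))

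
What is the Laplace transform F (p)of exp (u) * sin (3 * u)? 3/ ( (p - 1)^2 + 9)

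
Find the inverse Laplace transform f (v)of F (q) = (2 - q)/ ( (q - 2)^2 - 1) -exp (2 * v) * cosh (v)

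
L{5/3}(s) 5/(3 * s)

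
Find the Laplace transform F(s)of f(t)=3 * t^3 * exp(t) 18/(s - 1)^4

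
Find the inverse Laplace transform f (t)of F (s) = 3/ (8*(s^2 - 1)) 3*sinh (t)/8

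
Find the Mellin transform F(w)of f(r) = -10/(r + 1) -10*pi*csc(pi*w)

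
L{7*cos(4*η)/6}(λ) 7*λ/(6*(λ^2 + 16))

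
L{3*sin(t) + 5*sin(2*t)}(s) 10/(s^2 + 4) + 3/(s^2 + 1)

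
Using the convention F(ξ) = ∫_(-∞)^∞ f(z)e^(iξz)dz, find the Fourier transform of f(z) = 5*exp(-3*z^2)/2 5*sqrt(3)*sqrt(pi)*exp(-ξ^2/12)/6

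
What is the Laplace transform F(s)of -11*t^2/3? -22/(3*s^3)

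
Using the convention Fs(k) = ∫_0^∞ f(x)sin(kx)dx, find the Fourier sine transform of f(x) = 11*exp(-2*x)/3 11*k/(3*(k^2 + 4))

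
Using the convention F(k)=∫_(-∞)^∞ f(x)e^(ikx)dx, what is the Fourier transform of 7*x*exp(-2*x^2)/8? 7*sqrt(2)*I*sqrt(pi)*k*exp(-k^2/8)/64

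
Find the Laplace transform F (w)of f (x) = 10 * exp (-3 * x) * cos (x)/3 10 * (w + 3)/ (3 * ( (w + 3)^2 + 1))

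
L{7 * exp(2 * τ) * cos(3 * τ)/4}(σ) 7 * (σ - 2)/(4 * ((σ - 2)^2+9))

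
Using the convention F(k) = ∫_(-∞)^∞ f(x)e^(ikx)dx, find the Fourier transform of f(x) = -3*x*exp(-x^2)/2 -3*I*sqrt(pi)*k*exp(-k^2/4)/4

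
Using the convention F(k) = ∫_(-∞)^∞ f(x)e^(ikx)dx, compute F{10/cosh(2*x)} 5*pi/cosh(pi*k/4)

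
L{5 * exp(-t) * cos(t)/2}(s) 5 * (s + 1)/(2 * ((s + 1)^2 + 1))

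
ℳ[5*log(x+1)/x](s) -5*pi*csc(pi*s)/(s - 1)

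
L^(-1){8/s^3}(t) 4 * t^2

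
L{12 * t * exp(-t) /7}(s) 12/(7 * (s + 1) ^2) 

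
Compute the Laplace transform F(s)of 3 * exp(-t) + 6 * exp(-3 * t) 6/(s + 3) + 3/(s + 1)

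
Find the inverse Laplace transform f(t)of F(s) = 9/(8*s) 9/8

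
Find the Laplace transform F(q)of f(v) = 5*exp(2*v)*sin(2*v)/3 10/(3*((q - 2)^2 + 4))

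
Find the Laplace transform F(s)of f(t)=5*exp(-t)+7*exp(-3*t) 7/(s+3)+5/(s+1)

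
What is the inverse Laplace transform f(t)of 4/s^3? 2*t^2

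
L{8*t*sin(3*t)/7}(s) 48*s/(7*(s^2+9)^2)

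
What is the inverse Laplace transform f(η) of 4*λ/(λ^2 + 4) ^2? η*sin(2*η) 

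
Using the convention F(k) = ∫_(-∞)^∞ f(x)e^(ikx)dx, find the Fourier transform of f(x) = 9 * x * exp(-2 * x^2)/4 9 * sqrt(2) * I * sqrt(pi) * k * exp(-k^2/8)/32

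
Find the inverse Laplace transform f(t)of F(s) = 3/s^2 3 * t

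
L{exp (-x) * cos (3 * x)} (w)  (w + 1)/ ( (w + 1)^2 + 9)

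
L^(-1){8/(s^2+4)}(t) 4 * sin(2 * t)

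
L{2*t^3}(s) 12/s^4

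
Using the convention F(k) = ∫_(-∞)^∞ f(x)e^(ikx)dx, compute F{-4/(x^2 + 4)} -2*pi*exp(-2*Abs(k))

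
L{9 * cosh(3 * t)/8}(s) 9 * s/(8 * (s^2 - 9))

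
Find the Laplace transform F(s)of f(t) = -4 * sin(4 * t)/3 -16/(3 * s^2 + 48)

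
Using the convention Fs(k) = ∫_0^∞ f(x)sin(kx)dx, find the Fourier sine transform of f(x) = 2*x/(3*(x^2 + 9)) pi*exp(-3*k)/3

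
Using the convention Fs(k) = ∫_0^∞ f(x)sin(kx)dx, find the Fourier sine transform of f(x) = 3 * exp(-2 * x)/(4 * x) 3 * atan(k/2)/4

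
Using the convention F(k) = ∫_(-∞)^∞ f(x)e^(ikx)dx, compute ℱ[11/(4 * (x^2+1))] 11 * pi * exp(-Abs(k))/4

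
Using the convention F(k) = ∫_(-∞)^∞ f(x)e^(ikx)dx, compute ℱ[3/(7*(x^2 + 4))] 3*pi*exp(-2*Abs(k))/14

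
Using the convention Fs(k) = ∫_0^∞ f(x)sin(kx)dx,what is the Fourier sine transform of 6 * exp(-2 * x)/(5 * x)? 6 * atan(k/2)/5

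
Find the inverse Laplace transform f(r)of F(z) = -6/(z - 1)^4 -r^3 * exp(r)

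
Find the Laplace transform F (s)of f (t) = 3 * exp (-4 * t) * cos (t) 3 * (s+4)/ ( (s+4)^2+1)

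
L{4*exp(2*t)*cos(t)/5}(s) 4*(s - 2)/(5*((s - 2)^2 + 1))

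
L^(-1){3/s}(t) 3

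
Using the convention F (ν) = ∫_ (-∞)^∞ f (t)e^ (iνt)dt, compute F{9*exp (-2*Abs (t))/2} 18/ (ν^2 + 4)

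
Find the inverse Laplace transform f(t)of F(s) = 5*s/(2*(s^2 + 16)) 5*cos(4*t)/2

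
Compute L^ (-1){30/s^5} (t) 5 * t^4/4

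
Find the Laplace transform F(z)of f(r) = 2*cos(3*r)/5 2*z/(5*(z^2 + 9))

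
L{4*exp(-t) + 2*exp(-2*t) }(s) 2/(s + 2) + 4/(s + 1) 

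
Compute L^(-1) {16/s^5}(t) 2*t^4/3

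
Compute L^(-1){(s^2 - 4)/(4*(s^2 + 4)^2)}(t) t*cos(2*t)/4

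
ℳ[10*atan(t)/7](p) -5*pi*sec(pi*p/2)/(7*p)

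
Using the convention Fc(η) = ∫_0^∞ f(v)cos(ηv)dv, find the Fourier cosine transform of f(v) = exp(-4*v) 4/(η^2 + 16)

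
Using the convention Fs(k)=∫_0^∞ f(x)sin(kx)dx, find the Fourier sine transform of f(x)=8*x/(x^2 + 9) 4*pi*exp(-3*k)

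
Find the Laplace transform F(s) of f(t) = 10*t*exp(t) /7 10/(7*(s - 1) ^2) 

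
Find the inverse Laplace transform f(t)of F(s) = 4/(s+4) 4 * exp(-4 * t)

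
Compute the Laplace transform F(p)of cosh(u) p/(p^2 - 1)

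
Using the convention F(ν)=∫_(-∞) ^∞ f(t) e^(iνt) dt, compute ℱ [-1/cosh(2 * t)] -pi/(2 * cosh(pi * ν/4) ) 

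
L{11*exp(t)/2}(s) 11/(2*(s - 1))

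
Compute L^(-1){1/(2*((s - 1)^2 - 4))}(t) exp(t)*sinh(2*t)/4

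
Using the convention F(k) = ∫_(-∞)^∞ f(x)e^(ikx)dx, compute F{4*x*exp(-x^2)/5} 2*I*sqrt(pi)*k*exp(-k^2/4)/5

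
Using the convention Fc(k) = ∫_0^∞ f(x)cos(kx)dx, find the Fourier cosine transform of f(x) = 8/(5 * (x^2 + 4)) 2 * pi * exp(-2 * k)/5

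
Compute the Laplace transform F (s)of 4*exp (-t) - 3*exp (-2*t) 4/ (s + 1) - 3/ (s + 2)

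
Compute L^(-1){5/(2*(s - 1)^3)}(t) 5*t^2*exp(t)/4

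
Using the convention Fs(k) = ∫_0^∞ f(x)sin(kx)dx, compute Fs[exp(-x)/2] k/(2 * (k^2 + 1))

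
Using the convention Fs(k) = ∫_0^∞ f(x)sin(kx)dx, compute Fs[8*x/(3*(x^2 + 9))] 4*pi*exp(-3*k)/3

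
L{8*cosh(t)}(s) 8*s/(s^2 - 1)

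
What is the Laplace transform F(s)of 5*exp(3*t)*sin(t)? 5/((s - 3)^2 + 1)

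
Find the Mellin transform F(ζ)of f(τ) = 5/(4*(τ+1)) 5*pi*csc(pi*ζ)/4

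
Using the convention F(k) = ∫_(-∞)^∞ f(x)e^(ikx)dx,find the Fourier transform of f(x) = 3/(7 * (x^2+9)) pi * exp(-3 * Abs(k))/7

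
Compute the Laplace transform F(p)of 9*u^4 216/p^5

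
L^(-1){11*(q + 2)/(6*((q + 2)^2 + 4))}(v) 11*exp(-2*v)*cos(2*v)/6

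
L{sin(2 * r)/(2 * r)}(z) atan(2/z)/2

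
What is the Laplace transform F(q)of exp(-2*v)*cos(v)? (q+2)/((q+2)^2+1)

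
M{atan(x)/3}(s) -pi * sec(pi * s/2)/(6 * s)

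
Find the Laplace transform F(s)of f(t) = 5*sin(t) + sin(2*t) 5/(s^2 + 1) + 2/(s^2 + 4)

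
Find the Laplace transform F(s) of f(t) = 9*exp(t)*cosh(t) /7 9*(s - 1) /(7*s*(s - 2) ) 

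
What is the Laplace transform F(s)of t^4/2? 12/s^5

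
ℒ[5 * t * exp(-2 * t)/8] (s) 5/(8 * (s + 2)^2)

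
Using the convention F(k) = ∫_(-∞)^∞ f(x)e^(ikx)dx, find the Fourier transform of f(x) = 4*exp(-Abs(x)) 8/(k^2 + 1)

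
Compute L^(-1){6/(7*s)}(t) 6/7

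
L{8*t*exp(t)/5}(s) 8/(5*(s - 1)^2)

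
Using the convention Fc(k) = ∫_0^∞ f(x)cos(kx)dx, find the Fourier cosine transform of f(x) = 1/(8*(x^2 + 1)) pi*exp(-k)/16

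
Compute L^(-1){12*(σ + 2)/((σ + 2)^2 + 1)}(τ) 12*exp(-2*τ)*cos(τ)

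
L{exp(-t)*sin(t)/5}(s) 1/(5*((s + 1)^2 + 1))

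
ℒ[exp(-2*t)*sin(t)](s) 1/((s + 2)^2 + 1)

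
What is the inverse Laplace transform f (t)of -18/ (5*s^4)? -3*t^3/5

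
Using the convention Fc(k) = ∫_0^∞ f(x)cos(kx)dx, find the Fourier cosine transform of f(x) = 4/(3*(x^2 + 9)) 2*pi*exp(-3*k)/9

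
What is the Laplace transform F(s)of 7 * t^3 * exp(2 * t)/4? 21/(2 * (s - 2)^4)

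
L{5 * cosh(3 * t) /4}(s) 5 * s/(4 * (s^2 - 9) ) 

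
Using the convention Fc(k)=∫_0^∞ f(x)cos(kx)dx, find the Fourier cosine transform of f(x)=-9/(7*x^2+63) -3*pi*exp(-3*k)/14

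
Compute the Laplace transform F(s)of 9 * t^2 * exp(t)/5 18/(5 * (s - 1)^3)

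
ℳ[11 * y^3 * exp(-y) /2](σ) 11 * gamma(σ + 3) /2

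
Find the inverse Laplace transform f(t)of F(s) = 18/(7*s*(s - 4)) 9*exp(2*t)*sinh(2*t)/7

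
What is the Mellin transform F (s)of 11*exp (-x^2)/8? 11*gamma (s/2)/16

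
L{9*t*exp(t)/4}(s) 9/(4*(s - 1)^2)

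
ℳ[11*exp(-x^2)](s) 11*gamma(s/2)/2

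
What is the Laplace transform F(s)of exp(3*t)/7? 1/(7*(s - 3))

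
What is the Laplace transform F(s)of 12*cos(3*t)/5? 12*s/(5*(s^2 + 9))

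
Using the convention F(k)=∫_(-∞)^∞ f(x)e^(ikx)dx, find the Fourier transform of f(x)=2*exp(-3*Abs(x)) 12/(k^2 + 9)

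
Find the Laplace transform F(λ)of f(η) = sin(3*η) 3/(λ^2+9)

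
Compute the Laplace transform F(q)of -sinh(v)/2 -1/(2*q^2 - 2)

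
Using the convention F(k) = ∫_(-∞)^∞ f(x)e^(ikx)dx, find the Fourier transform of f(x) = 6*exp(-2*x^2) 3*sqrt(2)*sqrt(pi)*exp(-k^2/8)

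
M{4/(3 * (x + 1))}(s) 4 * pi * csc(pi * s)/3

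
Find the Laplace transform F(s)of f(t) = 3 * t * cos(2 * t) 3 * (s^2 - 4)/(s^2 + 4)^2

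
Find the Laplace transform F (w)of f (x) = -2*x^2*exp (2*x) -4/ (w - 2)^3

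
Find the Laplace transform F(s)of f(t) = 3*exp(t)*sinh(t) 3/(s*(s - 2))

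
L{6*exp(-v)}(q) 6/(q + 1)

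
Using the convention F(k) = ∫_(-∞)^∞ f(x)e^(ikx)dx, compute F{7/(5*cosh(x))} 7*pi/(5*cosh(pi*k/2))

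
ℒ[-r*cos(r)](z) (1 - z^2) /(z^2 + 1) ^2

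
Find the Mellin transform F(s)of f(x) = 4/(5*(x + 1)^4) 2*gamma(s)*gamma(4 - s)/15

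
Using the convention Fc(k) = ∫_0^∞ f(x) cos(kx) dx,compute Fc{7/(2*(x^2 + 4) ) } 7*pi*exp(-2*k) /8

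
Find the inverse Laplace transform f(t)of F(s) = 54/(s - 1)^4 9*t^3*exp(t)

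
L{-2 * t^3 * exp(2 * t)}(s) -12/(s - 2)^4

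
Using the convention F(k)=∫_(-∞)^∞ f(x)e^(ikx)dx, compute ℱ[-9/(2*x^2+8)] -9*pi*exp(-2*Abs(k))/4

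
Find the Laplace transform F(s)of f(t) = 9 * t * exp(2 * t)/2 9/(2 * (s - 2)^2)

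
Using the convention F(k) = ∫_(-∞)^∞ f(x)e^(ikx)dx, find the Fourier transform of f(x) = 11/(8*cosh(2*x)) 11*pi/(16*cosh(pi*k/4))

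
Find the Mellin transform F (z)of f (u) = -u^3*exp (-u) -gamma (z+3)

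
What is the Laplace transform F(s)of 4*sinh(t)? 4/(s^2 - 1)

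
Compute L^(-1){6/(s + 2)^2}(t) 6*t*exp(-2*t)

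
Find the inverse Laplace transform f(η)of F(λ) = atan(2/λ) sin(2*η)/η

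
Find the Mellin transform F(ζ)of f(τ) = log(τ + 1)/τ -pi*csc(pi*ζ)/(ζ - 1)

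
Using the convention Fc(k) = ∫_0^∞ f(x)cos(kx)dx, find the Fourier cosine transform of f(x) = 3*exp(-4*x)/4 3/(k^2+16)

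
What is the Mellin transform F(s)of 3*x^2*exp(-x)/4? 3*gamma(s + 2)/4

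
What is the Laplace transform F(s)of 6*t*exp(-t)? 6/(s + 1)^2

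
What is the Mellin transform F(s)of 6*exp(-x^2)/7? 3*gamma(s/2)/7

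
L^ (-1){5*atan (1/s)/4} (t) 5*sin (t)/ (4*t)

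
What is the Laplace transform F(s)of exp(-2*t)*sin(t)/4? 1/(4*((s + 2)^2 + 1))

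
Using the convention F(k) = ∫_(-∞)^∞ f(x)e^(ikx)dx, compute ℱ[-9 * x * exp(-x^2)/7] -9 * I * sqrt(pi) * k * exp(-k^2/4)/14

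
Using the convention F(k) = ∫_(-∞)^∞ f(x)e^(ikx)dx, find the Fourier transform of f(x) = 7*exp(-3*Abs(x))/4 21/(2*(k^2 + 9))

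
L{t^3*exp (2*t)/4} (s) 3/ (2*(s - 2)^4)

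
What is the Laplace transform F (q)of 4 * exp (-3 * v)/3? 4/ (3 * (q + 3))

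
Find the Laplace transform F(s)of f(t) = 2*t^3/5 12/(5*s^4)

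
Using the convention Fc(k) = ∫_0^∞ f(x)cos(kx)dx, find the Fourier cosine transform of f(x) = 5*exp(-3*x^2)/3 5*sqrt(3)*sqrt(pi)*exp(-k^2/12)/18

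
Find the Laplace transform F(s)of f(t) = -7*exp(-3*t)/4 -7/(4*s + 12)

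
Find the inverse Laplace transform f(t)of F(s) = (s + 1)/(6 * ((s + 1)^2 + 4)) exp(-t) * cos(2 * t)/6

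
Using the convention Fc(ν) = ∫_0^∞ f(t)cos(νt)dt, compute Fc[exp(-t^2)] sqrt(pi) * exp(-ν^2/4)/2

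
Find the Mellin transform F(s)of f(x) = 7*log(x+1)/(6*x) -7*pi*csc(pi*s)/(6*s - 6)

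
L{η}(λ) λ^(-2) 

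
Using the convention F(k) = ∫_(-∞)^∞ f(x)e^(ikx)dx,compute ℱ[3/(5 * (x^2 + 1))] 3 * pi * exp(-Abs(k))/5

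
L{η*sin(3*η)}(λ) 6*λ/(λ^2 + 9)^2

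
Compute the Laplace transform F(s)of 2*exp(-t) 2/(s + 1)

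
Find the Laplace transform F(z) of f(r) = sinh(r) 1/(z^2 - 1) 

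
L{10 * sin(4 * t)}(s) 40/(s^2 + 16)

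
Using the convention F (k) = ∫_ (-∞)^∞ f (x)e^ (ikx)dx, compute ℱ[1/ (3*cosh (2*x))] pi/ (6*cosh (pi*k/4))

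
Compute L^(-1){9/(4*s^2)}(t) 9*t/4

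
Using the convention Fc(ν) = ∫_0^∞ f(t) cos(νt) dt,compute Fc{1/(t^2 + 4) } pi * exp(-2 * ν) /4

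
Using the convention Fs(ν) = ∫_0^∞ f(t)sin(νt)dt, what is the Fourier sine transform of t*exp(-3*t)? 6*ν/(ν^2 + 9)^2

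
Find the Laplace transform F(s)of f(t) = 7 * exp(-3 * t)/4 7/(4 * (s + 3))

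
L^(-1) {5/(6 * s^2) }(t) 5 * t/6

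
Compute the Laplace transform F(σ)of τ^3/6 σ^(-4)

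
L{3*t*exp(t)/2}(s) 3/(2*(s - 1)^2)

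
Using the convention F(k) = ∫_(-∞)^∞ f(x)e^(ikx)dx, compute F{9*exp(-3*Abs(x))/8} 27/(4*(k^2 + 9))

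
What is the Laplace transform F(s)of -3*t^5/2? -180/s^6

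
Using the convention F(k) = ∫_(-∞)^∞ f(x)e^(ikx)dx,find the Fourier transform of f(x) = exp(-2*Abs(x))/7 4/(7*(k^2 + 4))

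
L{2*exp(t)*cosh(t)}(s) 2*(s - 1)/(s*(s - 2))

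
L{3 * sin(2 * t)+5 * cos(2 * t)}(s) 6/(s^2+4)+5 * s/(s^2+4)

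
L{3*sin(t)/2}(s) 3/(2*(s^2+1))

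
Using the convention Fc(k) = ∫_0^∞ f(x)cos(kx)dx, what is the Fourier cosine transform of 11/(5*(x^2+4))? 11*pi*exp(-2*k)/20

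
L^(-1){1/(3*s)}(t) 1/3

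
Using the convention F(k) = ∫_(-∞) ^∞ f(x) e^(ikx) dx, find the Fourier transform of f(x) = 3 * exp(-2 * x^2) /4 3 * sqrt(2) * sqrt(pi) * exp(-k^2/8) /8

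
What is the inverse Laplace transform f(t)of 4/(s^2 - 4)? 2*sinh(2*t)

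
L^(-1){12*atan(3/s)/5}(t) 12*sin(3*t)/(5*t)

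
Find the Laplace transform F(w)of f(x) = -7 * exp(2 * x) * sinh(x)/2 -7/(2 * (w - 2)^2 - 2)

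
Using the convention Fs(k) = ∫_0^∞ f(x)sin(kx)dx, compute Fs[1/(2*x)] pi/4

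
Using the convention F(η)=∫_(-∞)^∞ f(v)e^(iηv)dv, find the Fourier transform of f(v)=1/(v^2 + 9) pi * exp(-3 * Abs(η))/3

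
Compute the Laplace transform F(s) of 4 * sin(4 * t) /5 16/(5 * (s^2 + 16) ) 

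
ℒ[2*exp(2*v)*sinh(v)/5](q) 2/(5*((q - 2)^2 - 1))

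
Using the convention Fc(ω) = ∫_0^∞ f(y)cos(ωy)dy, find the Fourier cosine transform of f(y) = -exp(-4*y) -4/(ω^2+16)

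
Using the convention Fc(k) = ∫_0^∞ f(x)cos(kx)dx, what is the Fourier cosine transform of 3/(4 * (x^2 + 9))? pi * exp(-3 * k)/8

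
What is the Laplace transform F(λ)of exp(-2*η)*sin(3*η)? 3/((λ+2)^2+9)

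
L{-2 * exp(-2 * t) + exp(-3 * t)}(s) 1/(s + 3) - 2/(s + 2)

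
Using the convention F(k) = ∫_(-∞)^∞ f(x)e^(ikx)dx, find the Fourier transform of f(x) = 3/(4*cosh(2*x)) 3*pi/(8*cosh(pi*k/4))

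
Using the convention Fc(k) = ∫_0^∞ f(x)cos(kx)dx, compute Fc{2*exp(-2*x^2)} sqrt(2)*sqrt(pi)*exp(-k^2/8)/2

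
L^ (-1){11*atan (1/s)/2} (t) 11*sin (t)/ (2*t)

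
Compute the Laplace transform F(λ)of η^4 24/λ^5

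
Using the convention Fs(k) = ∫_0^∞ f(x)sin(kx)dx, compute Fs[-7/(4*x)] -7*pi/8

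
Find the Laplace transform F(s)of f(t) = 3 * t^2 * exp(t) 6/(s - 1)^3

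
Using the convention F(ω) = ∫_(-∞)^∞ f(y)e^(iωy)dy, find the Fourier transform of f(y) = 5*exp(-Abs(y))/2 5/(ω^2 + 1)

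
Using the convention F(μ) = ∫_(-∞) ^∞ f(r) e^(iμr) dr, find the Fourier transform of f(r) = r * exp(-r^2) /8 I * sqrt(pi) * μ * exp(-μ^2/4) /16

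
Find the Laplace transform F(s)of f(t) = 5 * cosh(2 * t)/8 5 * s/(8 * (s^2 - 4))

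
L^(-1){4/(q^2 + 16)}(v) sin(4 * v)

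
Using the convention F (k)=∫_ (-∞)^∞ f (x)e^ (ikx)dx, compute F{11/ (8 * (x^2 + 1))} 11 * pi * exp (-Abs (k))/8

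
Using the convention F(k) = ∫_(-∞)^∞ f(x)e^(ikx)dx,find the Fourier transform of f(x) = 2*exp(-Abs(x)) 4/(k^2 + 1)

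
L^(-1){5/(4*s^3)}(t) 5*t^2/8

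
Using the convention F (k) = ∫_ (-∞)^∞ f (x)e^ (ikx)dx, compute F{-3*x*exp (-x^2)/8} -3*I*sqrt (pi)*k*exp (-k^2/4)/16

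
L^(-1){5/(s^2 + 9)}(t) 5*sin(3*t)/3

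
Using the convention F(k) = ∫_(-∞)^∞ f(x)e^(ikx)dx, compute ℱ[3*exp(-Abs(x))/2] 3/(k^2 + 1)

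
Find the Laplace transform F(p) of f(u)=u p^(-2) 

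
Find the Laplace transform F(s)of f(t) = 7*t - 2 7/s^2 - 2/s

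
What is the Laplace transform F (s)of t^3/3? 2/s^4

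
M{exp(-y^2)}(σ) gamma(σ/2)/2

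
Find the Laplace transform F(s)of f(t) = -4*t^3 -24/s^4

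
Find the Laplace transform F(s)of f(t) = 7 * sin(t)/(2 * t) 7 * atan(1/s)/2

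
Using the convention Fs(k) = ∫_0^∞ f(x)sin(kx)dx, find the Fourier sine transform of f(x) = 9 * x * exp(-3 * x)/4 27 * k/(2 * (k^2 + 9)^2)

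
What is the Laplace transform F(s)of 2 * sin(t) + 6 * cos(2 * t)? 6 * s/(s^2 + 4) + 2/(s^2 + 1)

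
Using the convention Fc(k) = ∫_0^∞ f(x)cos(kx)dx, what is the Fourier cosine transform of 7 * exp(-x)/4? 7/(4 * (k^2 + 1))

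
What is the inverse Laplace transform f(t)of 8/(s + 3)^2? 8*t*exp(-3*t)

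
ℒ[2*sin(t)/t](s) 2*atan(1/s)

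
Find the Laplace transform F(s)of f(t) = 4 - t 4/s - 1/s^2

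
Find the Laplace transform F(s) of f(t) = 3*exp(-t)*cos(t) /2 3*(s+1) /(2*((s+1) ^2+1) ) 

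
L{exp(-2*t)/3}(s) 1/(3*(s + 2))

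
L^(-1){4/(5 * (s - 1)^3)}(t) 2 * t^2 * exp(t)/5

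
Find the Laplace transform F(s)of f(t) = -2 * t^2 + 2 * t 2/s^2 - 4/s^3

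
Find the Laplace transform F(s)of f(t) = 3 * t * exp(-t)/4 3/(4 * (s + 1)^2)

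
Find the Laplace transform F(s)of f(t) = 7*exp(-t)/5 7/(5*(s+1))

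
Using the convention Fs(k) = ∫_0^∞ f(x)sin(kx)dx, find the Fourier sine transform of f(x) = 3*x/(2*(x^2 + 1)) 3*pi*exp(-k)/4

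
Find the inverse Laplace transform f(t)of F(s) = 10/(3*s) 10/3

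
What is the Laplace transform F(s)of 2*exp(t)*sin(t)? 2/((s - 1)^2+1)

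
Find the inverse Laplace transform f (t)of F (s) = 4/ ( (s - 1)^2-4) 2 * exp (t) * sinh (2 * t)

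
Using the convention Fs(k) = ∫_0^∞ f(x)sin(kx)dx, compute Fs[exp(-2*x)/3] k/(3*(k^2+4))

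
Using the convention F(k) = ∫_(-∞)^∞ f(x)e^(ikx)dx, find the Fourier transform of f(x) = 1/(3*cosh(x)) pi/(3*cosh(pi*k/2))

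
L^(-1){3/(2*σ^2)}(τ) 3*τ/2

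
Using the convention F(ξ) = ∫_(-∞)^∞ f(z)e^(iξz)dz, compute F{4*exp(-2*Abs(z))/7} 16/(7*(ξ^2 + 4))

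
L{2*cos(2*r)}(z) 2*z/(z^2 + 4)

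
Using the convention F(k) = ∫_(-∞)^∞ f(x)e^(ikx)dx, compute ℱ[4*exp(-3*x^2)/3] 4*sqrt(3)*sqrt(pi)*exp(-k^2/12)/9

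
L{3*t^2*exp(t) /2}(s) 3/(s - 1) ^3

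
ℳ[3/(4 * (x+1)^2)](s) -3 * pi * (s - 1)/(4 * sin(pi * s))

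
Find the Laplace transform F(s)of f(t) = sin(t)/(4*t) atan(1/s)/4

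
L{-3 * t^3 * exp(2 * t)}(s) -18/(s - 2)^4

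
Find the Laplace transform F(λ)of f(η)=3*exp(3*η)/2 3/(2*(λ - 3))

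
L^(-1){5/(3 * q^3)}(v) 5 * v^2/6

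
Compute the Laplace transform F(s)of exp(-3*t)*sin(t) 1/((s + 3)^2 + 1)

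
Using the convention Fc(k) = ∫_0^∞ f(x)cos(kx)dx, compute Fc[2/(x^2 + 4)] pi*exp(-2*k)/2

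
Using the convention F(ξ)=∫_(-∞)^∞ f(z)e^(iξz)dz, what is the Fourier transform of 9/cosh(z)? 9*pi/cosh(pi*ξ/2)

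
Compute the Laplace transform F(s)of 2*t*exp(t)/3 2/(3*(s - 1)^2)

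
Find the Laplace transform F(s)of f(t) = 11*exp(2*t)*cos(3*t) 11*(s - 2)/((s - 2)^2 + 9)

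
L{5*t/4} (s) 5/ (4*s^2)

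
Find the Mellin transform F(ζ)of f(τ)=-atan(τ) pi*sec(pi*ζ/2)/(2*ζ)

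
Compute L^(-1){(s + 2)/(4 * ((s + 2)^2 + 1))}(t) exp(-2 * t) * cos(t)/4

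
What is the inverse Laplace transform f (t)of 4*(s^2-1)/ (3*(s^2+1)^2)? 4*t*cos (t)/3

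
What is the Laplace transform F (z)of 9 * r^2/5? 18/ (5 * z^3)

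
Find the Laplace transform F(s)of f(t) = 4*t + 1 1/s + 4/s^2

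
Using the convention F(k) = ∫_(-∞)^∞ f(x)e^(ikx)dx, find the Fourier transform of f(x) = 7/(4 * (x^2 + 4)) 7 * pi * exp(-2 * Abs(k))/8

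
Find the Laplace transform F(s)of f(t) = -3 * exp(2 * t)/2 -3/(2 * s - 4)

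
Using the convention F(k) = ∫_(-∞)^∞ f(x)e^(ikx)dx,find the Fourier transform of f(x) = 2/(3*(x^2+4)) pi*exp(-2*Abs(k))/3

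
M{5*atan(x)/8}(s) -5*pi*sec(pi*s/2)/(16*s)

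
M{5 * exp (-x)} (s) 5 * gamma (s)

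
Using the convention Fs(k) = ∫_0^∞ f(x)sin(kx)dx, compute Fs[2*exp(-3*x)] 2*k/(k^2 + 9)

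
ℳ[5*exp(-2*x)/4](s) 5*gamma(s)/(4*2^s)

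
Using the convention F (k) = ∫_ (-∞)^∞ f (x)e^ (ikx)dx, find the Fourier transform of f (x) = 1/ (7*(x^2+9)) pi*exp (-3*Abs (k))/21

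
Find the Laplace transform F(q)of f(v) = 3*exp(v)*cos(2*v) 3*(q - 1)/((q - 1)^2+4)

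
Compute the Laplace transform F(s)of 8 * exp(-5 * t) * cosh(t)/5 8 * (s + 5)/(5 * ((s + 5)^2 - 1))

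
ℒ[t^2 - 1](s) 2/s^3 - 1/s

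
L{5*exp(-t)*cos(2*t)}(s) 5*(s + 1)/((s + 1)^2 + 4)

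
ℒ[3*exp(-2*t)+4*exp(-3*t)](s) 4/(s+3)+3/(s+2)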